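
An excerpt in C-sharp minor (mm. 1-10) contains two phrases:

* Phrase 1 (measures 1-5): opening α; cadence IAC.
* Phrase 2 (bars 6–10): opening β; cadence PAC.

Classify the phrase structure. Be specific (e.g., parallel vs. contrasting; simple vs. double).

Phrase 1 ends with an imperfect authentic cadence (weaker) and phrase 2 with a perfect authentic cadence (stronger): antecedent + consequent = a period.
The two phrases open with different material (α / β), so the period is contrasting.

contrasting period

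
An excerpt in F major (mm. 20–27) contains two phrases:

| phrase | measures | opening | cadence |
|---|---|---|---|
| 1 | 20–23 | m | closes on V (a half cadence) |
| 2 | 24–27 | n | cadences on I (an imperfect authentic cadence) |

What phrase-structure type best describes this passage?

contrasting period

Phrase 1 ends with a half cadence (weaker) and phrase 2 with an imperfect authentic cadence (stronger): antecedent + consequent = a period.
The two phrases open with different material (m / n), so the period is contrasting.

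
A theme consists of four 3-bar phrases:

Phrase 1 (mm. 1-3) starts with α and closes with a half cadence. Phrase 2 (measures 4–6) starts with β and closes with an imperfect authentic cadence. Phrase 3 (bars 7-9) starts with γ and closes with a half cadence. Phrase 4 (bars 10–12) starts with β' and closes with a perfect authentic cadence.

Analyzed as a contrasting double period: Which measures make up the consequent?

measures 7–12

In a double period the four phrases pair into a large antecedent (phrases 1–2, ending imperfect authentic cadence) and a large consequent (phrases 3–4, ending perfect authentic cadence). The consequent spans mm. 7–12.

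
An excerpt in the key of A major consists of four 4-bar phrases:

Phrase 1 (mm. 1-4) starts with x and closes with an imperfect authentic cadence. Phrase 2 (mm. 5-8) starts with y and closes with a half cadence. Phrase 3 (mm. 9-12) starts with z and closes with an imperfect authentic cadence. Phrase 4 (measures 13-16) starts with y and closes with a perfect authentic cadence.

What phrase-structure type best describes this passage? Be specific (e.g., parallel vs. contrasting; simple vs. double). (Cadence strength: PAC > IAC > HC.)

Four phrases in two halves: the first half (bars 1-8) ends with a half cadence, the second (mm. 9–16) with a perfect authentic cadence — a large antecedent–consequent pair, i.e. a double period.
Phrase 3 begins with different material from phrase 1, making it contrasting.

contrasting double period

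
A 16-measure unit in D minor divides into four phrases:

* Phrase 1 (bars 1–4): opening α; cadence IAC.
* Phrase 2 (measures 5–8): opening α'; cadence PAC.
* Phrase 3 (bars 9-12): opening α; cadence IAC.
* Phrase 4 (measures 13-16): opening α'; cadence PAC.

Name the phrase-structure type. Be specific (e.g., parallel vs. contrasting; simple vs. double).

repeated period

The cadence pattern IAC–PAC–IAC–PAC is weak–strong twice, and phrases 3–4 restate phrases 1–2: a period heard twice, not a double period (which would end weakly at phrase 2).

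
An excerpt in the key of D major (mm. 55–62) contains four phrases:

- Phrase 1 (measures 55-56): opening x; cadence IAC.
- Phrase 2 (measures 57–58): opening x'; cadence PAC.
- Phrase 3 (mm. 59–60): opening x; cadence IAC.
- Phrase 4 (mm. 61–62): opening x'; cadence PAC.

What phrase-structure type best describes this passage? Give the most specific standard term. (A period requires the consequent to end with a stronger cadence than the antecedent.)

repeated period

The cadence pattern IAC–PAC–IAC–PAC is weak–strong twice, and phrases 3–4 restate phrases 1–2: a period heard twice, not a double period (which would end weakly at phrase 2).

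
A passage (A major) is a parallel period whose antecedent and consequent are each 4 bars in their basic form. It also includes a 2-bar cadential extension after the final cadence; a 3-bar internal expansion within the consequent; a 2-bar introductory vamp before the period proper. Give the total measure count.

Basic parallel period: 4 + 4 = 8 bars.
8 (basic form) + 2 (cadential extension) + 3 (internal expansion) + 2 (introduction) = 15.

15 measures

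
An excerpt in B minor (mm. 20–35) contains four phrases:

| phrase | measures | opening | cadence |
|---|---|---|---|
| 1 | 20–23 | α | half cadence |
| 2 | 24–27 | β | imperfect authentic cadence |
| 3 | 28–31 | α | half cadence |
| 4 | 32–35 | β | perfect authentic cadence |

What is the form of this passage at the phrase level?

parallel double period

Four phrases in two halves: the first half (mm. 20–27) ends with an imperfect authentic cadence, the second (bars 28–35) with a perfect authentic cadence — a large antecedent–consequent pair, i.e. a double period.
Phrase 3 begins with the same material as phrase 1, making it parallel.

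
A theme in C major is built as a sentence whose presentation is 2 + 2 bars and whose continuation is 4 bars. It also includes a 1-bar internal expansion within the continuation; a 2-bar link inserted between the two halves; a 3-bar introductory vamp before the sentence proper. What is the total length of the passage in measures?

14 measures

Basic sentence: 2 + 2 + 4 = 8 bars.
8 (basic form) + 1 (internal expansion) + 2 (link) + 3 (introduction) = 14.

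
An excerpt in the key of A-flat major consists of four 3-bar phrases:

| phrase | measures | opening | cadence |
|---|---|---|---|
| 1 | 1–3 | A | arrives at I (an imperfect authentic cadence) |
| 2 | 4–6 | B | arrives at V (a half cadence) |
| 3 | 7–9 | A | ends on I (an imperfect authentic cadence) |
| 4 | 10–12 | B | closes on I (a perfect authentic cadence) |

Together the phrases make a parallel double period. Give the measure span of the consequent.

In a double period the first pair of phrases (ending half cadence) is the large antecedent and the second pair (ending perfect authentic cadence) is the large consequent; the consequent is measures 7–12.

measures 7–12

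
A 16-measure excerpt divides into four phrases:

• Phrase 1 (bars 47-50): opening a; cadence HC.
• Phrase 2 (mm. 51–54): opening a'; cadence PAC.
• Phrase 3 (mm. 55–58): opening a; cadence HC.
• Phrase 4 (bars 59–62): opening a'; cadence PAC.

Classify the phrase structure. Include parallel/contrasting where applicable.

The cadence pattern HC–PAC–HC–PAC is weak–strong twice, and phrases 3–4 restate phrases 1–2: a period heard twice, not a double period (which would end weakly at phrase 2).

repeated period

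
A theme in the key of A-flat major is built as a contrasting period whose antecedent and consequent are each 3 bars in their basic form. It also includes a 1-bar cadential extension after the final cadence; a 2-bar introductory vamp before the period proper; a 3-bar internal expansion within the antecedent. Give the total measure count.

12 measures

Basic contrasting period: 3 + 3 = 6 bars.
6 (basic form) + 1 (cadential extension) + 2 (introduction) + 3 (internal expansion) = 12.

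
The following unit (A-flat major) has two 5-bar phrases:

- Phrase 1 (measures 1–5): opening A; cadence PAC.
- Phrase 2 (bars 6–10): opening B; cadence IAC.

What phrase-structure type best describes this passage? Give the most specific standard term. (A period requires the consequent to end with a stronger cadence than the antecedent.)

The second phrase closes with an imperfect authentic cadence, which is not stronger than the first phrase's perfect authentic cadence; without a weak→strong cadential pair there is no antecedent–consequent relationship, so this is a phrase group rather than a period.

phrase group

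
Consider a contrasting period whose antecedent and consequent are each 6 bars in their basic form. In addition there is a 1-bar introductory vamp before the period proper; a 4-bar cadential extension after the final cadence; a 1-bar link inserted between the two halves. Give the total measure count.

Basic contrasting period: 6 + 6 = 12 bars.
12 (basic form) + 1 (introduction) + 4 (cadential extension) + 1 (link) = 18.

18 measures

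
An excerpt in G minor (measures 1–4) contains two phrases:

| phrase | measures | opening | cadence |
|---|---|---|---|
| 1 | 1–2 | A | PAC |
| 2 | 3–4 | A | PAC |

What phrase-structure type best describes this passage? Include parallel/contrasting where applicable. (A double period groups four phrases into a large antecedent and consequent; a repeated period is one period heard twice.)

repeated phrase

Both phrases have the same opening (A) and the same cadence (perfect authentic cadence): the second is a restatement, not a consequent, so this is a repeated phrase rather than a period.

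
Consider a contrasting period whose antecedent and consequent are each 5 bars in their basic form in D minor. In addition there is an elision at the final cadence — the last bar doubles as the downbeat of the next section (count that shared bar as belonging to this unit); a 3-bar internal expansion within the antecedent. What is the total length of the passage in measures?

13 measures

Basic contrasting period: 5 + 5 = 10 bars.
10 (basic form) + 3 (internal expansion) = 13.
The elision shares a bar with the next section but does not change this unit's count.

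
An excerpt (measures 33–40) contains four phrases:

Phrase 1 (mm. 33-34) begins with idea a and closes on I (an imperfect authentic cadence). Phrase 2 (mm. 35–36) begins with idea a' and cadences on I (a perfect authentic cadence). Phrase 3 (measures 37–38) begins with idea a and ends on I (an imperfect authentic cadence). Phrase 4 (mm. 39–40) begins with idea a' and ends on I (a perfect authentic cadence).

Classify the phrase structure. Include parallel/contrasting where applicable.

repeated period

The cadence pattern IAC–PAC–IAC–PAC is weak–strong twice, and phrases 3–4 restate phrases 1–2: a period heard twice, not a double period (which would end weakly at phrase 2).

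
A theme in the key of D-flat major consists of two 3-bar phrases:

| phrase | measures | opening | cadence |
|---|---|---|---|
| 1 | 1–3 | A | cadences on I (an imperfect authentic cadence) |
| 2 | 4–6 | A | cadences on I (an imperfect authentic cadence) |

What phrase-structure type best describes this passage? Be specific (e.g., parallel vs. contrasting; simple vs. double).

Both phrases have the same opening (A) and the same cadence (imperfect authentic cadence): the second is a restatement, not a consequent, so this is a repeated phrase rather than a period.

repeated phrase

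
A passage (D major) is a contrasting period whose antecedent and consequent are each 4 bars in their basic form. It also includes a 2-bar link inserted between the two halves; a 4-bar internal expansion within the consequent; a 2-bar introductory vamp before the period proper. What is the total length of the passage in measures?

16 measures

Basic contrasting period: 4 + 4 = 8 bars.
8 (basic form) + 2 (link) + 4 (internal expansion) + 2 (introduction) = 16.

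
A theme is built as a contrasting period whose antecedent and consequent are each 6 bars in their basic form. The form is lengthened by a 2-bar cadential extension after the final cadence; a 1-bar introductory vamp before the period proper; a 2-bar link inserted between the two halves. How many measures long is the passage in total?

Basic contrasting period: 6 + 6 = 12 bars.
12 (basic form) + 2 (cadential extension) + 1 (introduction) + 2 (link) = 17.

17 measures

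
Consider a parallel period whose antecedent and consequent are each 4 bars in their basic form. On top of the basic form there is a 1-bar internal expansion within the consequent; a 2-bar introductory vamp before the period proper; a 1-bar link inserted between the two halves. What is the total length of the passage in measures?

Basic parallel period: 4 + 4 = 8 bars.
8 (basic form) + 1 (internal expansion) + 2 (introduction) + 1 (link) = 12.

12 measures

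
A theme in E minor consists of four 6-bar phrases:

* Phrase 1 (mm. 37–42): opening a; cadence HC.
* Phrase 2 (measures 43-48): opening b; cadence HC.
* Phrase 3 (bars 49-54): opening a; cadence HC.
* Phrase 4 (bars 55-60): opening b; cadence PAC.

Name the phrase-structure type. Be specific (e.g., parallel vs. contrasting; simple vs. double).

parallel double period

Four phrases in two halves: the first half (bars 37-48) ends with a half cadence, the second (bars 49–60) with a perfect authentic cadence — a large antecedent–consequent pair, i.e. a double period.
Phrase 3 begins with the same material as phrase 1, making it parallel.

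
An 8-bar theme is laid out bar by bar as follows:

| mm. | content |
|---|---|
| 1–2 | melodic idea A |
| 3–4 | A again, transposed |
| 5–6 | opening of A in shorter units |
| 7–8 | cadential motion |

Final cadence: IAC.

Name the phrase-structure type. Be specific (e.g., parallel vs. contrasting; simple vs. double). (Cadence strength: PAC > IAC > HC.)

Basic idea (mm. 1–2) + its repetition (bars 3–4) form the presentation; fragmentation and cadence (mm. 5–8) form the continuation — the 8-bar whole is a sentence.

sentence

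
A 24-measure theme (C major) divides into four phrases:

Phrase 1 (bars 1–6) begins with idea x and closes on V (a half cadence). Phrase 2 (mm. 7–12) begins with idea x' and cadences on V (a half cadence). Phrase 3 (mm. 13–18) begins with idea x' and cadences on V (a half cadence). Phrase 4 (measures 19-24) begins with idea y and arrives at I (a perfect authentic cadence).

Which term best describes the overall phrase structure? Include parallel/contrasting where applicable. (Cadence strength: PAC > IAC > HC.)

parallel double period

Four phrases in two halves: the first half (mm. 1-12) ends with a half cadence, the second (mm. 13–24) with a perfect authentic cadence — a large antecedent–consequent pair, i.e. a double period.
Phrase 3 begins with the same material as phrase 1, making it parallel.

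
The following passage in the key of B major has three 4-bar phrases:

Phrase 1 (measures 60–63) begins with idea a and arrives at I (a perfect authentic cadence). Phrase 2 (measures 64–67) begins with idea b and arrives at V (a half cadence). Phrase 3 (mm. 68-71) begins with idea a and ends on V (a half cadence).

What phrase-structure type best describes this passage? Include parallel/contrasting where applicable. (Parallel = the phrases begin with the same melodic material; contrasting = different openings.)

The final phrase closes with a half cadence, which is not stronger than the preceding half cadence; the 3 phrases lack an overall antecedent–consequent design and so form a phrase group.

phrase group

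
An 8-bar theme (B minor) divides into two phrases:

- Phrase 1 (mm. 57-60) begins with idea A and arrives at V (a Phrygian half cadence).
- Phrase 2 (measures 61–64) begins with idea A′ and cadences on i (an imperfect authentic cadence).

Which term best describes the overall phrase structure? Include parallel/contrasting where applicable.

parallel period

Phrase 1 ends with a Phrygian half cadence (weaker) and phrase 2 with an imperfect authentic cadence (stronger): antecedent + consequent = a period.
The two phrases open with the same material (A / A′), so the period is parallel.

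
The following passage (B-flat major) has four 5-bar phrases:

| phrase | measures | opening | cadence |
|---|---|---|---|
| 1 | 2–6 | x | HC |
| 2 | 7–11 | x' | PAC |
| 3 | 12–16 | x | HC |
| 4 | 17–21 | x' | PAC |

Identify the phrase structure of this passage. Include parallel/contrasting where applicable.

repeated period

The cadence pattern HC–PAC–HC–PAC is weak–strong twice, and phrases 3–4 restate phrases 1–2: a period heard twice, not a double period (which would end weakly at phrase 2).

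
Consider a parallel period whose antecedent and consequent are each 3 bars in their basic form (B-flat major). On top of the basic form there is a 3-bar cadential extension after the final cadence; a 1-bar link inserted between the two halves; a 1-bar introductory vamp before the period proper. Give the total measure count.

Basic parallel period: 3 + 3 = 6 bars.
6 (basic form) + 3 (cadential extension) + 1 (link) + 1 (introduction) = 11.

11 measures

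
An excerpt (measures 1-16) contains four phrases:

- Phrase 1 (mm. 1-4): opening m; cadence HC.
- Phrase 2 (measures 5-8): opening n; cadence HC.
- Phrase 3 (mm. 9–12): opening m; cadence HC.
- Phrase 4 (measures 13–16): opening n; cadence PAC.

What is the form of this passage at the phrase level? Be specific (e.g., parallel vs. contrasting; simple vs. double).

parallel double period

Four phrases in two halves: the first half (mm. 1-8) ends with a half cadence, the second (mm. 9–16) with a perfect authentic cadence — a large antecedent–consequent pair, i.e. a double period.
Phrase 3 begins with the same material as phrase 1, making it parallel.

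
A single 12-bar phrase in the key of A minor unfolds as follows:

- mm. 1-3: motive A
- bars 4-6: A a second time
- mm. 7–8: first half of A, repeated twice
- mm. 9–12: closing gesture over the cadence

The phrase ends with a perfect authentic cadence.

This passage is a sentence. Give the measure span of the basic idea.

The presentation of a sentence is the basic idea (mm. 1-3) plus its repetition (mm. 4–6); the basic idea is therefore mm. 1–3.

measures 1–3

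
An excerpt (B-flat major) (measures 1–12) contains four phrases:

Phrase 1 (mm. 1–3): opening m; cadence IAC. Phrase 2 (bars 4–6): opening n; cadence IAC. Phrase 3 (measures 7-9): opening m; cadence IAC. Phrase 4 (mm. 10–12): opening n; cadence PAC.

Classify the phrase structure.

parallel double period

Four phrases in two halves: the first half (measures 1–6) ends with an imperfect authentic cadence, the second (mm. 7-12) with a perfect authentic cadence — a large antecedent–consequent pair, i.e. a double period.
Phrase 3 begins with the same material as phrase 1, making it parallel.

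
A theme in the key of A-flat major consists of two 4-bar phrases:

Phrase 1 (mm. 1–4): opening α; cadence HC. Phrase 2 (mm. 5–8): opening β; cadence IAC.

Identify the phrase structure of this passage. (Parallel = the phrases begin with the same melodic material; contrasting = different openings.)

contrasting period

Phrase 1 ends with a half cadence (weaker) and phrase 2 with an imperfect authentic cadence (stronger): antecedent + consequent = a period.
The two phrases open with different material (α / β), so the period is contrasting.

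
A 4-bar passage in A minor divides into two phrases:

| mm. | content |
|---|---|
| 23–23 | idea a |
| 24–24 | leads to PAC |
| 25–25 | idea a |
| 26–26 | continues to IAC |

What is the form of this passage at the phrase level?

phrase group

The second phrase closes with an imperfect authentic cadence, which is not stronger than the first phrase's perfect authentic cadence; without a weak→strong cadential pair there is no antecedent–consequent relationship, so this is a phrase group rather than a period.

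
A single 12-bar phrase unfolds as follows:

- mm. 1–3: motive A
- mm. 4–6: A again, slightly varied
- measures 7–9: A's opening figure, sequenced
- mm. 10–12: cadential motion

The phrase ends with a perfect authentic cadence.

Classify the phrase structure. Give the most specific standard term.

sentence

Basic idea (mm. 1–3) + its repetition (mm. 4-6) form the presentation; fragmentation and cadence (mm. 7-12) form the continuation — the 12-bar whole is a sentence.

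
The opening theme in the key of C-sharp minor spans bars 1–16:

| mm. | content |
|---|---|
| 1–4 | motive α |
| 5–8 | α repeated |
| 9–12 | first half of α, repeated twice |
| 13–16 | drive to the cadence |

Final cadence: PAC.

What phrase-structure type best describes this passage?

sentence

Basic idea (bars 1–4) + its repetition (measures 5–8) form the presentation; fragmentation and cadence (mm. 9-16) form the continuation — the 16-bar whole is a sentence.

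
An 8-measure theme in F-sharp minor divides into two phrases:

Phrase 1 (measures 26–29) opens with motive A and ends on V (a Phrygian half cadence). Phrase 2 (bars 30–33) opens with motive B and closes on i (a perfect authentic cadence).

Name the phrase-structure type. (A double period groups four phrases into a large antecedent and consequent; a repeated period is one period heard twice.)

contrasting period

Phrase 1 ends with a Phrygian half cadence (weaker) and phrase 2 with a perfect authentic cadence (stronger): antecedent + consequent = a period.
The two phrases open with different material (A / B), so the period is contrasting.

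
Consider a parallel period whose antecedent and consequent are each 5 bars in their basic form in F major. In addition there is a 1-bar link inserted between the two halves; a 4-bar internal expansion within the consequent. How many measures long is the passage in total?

15 measures

Basic parallel period: 5 + 5 = 10 bars.
10 (basic form) + 1 (link) + 4 (internal expansion) = 15.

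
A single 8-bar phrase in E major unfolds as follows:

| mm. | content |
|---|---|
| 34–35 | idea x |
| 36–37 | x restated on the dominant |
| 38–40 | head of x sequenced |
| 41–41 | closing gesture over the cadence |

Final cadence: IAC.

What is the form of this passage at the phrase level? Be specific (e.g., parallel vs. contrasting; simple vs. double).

Basic idea (measures 34–35) + its repetition (mm. 36-37) form the presentation; fragmentation and cadence (mm. 38–41) form the continuation — the 8-bar whole is a sentence.

sentence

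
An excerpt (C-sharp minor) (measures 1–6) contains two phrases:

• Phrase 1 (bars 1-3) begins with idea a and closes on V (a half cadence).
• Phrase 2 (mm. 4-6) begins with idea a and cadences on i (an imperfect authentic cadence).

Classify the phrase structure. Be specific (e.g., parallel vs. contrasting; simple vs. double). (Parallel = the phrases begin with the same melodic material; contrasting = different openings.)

parallel period

Phrase 1 ends with a half cadence (weaker) and phrase 2 with an imperfect authentic cadence (stronger): antecedent + consequent = a period.
The two phrases open with the same material (a / a), so the period is parallel.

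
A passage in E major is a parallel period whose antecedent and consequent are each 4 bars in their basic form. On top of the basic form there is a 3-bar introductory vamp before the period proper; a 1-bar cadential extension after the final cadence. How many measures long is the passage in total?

12 measures

Basic parallel period: 4 + 4 = 8 bars.
8 (basic form) + 3 (introduction) + 1 (cadential extension) = 12.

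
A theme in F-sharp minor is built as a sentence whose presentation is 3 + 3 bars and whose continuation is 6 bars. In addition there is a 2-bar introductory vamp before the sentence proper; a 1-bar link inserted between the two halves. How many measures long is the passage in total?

15 measures

Basic sentence: 3 + 3 + 6 = 12 bars.
12 (basic form) + 2 (introduction) + 1 (link) = 15.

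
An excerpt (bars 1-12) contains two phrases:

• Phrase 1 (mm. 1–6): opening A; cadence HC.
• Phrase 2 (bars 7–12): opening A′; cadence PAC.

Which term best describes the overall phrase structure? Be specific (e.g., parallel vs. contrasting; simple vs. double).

Phrase 1 ends with a half cadence (weaker) and phrase 2 with a perfect authentic cadence (stronger): antecedent + consequent = a period.
The two phrases open with the same material (A / A′), so the period is parallel.

parallel period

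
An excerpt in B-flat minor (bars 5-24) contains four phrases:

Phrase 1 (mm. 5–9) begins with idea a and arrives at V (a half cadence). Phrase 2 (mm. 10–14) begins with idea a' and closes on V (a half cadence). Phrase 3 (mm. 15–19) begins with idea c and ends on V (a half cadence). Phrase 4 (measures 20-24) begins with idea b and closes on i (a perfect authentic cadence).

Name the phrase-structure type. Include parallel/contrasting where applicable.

contrasting double period

Four phrases in two halves: the first half (mm. 5–14) ends with a half cadence, the second (bars 15-24) with a perfect authentic cadence — a large antecedent–consequent pair, i.e. a double period.
Phrase 3 begins with different material from phrase 1, making it contrasting.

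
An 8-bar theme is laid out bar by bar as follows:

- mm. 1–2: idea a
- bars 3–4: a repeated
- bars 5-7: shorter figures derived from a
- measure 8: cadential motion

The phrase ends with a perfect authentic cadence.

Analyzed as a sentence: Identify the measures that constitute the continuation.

After the presentation (bars 1–4), the continuation covers the fragmentation through the cadence: mm. 5–8.

measures 5–8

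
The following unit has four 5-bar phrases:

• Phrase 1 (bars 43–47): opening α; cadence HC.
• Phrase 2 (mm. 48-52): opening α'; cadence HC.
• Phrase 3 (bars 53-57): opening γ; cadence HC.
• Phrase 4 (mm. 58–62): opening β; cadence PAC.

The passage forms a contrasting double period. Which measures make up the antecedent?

measures 43–52

In a double period the four phrases pair into a large antecedent (phrases 1–2, ending half cadence) and a large consequent (phrases 3–4, ending perfect authentic cadence). The antecedent spans bars 43–52.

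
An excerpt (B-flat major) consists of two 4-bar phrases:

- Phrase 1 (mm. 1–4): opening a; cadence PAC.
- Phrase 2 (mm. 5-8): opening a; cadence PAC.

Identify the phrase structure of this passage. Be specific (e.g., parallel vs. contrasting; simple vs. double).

repeated phrase

Both phrases have the same opening (a) and the same cadence (perfect authentic cadence): the second is a restatement, not a consequent, so this is a repeated phrase rather than a period.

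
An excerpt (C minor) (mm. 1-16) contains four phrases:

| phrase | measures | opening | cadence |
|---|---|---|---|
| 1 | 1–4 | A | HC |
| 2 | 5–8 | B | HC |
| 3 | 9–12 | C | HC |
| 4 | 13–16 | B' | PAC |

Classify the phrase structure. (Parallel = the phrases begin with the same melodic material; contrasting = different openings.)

contrasting double period

Four phrases in two halves: the first half (mm. 1–8) ends with a half cadence, the second (mm. 9-16) with a perfect authentic cadence — a large antecedent–consequent pair, i.e. a double period.
Phrase 3 begins with different material from phrase 1, making it contrasting.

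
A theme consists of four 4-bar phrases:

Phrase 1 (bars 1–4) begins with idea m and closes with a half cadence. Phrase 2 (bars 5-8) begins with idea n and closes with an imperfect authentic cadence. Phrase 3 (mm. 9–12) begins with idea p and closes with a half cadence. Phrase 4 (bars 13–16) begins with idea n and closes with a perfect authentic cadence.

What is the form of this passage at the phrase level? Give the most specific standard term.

Four phrases in two halves: the first half (mm. 1-8) ends with an imperfect authentic cadence, the second (mm. 9–16) with a perfect authentic cadence — a large antecedent–consequent pair, i.e. a double period.
Phrase 3 begins with different material from phrase 1, making it contrasting.

contrasting double period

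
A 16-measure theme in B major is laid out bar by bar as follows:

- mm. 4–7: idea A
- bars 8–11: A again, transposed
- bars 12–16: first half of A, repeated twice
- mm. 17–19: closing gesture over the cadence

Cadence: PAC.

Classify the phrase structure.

Basic idea (mm. 4–7) + its repetition (mm. 8–11) form the presentation; fragmentation and cadence (bars 12–19) form the continuation — the 16-bar whole is a sentence.

sentence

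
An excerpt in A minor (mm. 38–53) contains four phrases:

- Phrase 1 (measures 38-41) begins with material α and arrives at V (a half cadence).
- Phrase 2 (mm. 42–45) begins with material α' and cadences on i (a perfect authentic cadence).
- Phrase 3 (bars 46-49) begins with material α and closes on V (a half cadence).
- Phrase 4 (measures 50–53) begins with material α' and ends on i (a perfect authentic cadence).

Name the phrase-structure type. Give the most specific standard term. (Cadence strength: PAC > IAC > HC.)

repeated period

The cadence pattern HC–PAC–HC–PAC is weak–strong twice, and phrases 3–4 restate phrases 1–2: a period heard twice, not a double period (which would end weakly at phrase 2).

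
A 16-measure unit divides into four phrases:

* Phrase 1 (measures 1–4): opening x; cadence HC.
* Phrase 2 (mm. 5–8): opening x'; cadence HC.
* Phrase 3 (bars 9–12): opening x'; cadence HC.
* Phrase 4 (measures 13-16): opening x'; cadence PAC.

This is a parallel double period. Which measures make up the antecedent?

measures 1–8

In a double period the first pair of phrases (ending half cadence) is the large antecedent and the second pair (ending perfect authentic cadence) is the large consequent; the antecedent is measures 1–8.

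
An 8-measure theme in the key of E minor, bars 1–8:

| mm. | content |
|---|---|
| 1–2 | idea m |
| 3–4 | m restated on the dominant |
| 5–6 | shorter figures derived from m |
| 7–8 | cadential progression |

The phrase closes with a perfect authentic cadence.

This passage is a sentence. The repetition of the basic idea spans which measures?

measures 3–4

The presentation of a sentence is the basic idea (bars 1-2) plus its repetition (mm. 3–4); the repetition of the basic idea is therefore mm. 3-4.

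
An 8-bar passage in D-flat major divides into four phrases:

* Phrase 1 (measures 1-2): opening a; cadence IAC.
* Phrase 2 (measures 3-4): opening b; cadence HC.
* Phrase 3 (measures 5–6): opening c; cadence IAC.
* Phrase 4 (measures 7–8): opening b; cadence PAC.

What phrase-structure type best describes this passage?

Four phrases in two halves: the first half (measures 1–4) ends with a half cadence, the second (measures 5–8) with a perfect authentic cadence — a large antecedent–consequent pair, i.e. a double period.
Phrase 3 begins with different material from phrase 1, making it contrasting.

contrasting double period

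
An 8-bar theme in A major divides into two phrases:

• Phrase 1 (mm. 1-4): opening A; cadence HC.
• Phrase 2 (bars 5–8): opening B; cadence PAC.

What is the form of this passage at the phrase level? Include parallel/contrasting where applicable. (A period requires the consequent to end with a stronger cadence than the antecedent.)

contrasting period

Phrase 1 ends with a half cadence (weaker) and phrase 2 with a perfect authentic cadence (stronger): antecedent + consequent = a period.
The two phrases open with different material (A / B), so the period is contrasting.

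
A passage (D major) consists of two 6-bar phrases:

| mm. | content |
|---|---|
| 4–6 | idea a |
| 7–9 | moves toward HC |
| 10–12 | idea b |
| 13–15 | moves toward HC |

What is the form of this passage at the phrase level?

phrase group

The second phrase closes with a half cadence, which is not stronger than the first phrase's half cadence; without a weak→strong cadential pair there is no antecedent–consequent relationship, so this is a phrase group rather than a period.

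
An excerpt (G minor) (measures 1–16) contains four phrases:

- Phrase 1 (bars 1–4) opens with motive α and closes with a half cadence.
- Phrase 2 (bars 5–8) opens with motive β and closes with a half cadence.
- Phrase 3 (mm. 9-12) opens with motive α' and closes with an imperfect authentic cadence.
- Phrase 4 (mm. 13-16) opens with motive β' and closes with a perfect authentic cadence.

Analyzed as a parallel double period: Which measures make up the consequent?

In a double period the four phrases pair into a large antecedent (phrases 1–2, ending half cadence) and a large consequent (phrases 3–4, ending perfect authentic cadence). The consequent spans measures 9–16.

measures 9–16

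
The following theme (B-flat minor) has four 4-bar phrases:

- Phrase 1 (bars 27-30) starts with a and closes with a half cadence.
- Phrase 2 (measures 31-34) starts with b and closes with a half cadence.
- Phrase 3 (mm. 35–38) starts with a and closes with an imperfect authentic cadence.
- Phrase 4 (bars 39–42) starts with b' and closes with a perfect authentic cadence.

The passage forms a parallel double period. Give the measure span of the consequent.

In a double period the four phrases pair into a large antecedent (phrases 1–2, ending half cadence) and a large consequent (phrases 3–4, ending perfect authentic cadence). The consequent spans mm. 35–42.

measures 35–42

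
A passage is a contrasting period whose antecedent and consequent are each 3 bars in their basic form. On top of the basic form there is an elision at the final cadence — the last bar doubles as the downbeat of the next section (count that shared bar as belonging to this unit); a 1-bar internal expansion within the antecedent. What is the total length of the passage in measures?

Basic contrasting period: 3 + 3 = 6 bars.
6 (basic form) + 1 (internal expansion) = 7.
The elision shares a bar with the next section but does not change this unit's count.

7 measures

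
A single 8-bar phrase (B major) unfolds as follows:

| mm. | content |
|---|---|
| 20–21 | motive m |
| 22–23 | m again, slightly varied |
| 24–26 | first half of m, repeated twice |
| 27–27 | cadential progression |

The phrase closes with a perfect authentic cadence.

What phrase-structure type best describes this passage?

Basic idea (mm. 20–21) + its repetition (mm. 22–23) form the presentation; fragmentation and cadence (bars 24-27) form the continuation — the 8-bar whole is a sentence.

sentence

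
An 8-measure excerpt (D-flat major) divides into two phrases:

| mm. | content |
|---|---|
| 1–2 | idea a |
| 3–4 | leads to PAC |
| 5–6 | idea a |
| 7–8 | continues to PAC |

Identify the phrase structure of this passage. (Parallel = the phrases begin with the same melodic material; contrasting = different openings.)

repeated phrase

Both phrases have the same opening (a) and the same cadence (perfect authentic cadence): the second is a restatement, not a consequent, so this is a repeated phrase rather than a period.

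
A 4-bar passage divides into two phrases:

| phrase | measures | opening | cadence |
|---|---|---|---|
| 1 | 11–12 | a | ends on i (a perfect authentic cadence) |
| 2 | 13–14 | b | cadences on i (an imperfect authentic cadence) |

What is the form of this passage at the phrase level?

The second phrase closes with an imperfect authentic cadence, which is not stronger than the first phrase's perfect authentic cadence; without a weak→strong cadential pair there is no antecedent–consequent relationship, so this is a phrase group rather than a period.

phrase group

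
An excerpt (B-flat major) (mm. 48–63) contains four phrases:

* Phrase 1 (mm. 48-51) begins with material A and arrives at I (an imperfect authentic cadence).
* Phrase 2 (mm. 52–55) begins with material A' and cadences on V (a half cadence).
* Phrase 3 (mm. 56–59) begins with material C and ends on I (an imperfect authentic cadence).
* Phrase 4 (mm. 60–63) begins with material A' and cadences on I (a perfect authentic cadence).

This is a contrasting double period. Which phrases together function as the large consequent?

phrases 3 and 4

In a double period the first pair of phrases (ending half cadence) is the large antecedent and the second pair (ending perfect authentic cadence) is the large consequent; the consequent is phrases 3 and 4.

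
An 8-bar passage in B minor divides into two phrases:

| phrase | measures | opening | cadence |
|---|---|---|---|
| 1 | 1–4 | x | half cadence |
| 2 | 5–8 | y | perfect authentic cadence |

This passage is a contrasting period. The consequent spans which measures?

measures 5–8

The antecedent is the phrase ending with the weaker cadence (half cadence, phrase 1) and the consequent the one ending more conclusively (perfect authentic cadence, phrase 2); the consequent is mm. 5–8.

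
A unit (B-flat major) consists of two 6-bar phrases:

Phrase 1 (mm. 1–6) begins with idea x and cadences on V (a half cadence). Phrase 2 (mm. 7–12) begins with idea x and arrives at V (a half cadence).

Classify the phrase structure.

repeated phrase

Both phrases have the same opening (x) and the same cadence (half cadence): the second is a restatement, not a consequent, so this is a repeated phrase rather than a period.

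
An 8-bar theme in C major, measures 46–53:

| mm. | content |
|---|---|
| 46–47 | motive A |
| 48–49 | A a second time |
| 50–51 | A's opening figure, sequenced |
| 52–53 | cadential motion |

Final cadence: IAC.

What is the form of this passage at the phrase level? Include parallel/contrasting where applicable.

sentence

Basic idea (mm. 46-47) + its repetition (bars 48–49) form the presentation; fragmentation and cadence (mm. 50–53) form the continuation — the 8-bar whole is a sentence.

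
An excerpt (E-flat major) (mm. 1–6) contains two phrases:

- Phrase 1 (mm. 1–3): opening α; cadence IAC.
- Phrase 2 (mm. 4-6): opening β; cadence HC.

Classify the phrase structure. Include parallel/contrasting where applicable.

The second phrase closes with a half cadence, which is not stronger than the first phrase's imperfect authentic cadence; without a weak→strong cadential pair there is no antecedent–consequent relationship, so this is a phrase group rather than a period.

phrase group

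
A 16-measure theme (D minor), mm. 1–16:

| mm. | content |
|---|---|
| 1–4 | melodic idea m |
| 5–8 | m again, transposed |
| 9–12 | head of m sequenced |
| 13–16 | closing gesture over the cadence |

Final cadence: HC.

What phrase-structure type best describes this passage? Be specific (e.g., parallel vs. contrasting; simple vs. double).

Basic idea (measures 1–4) + its repetition (measures 5–8) form the presentation; fragmentation and cadence (mm. 9–16) form the continuation — the 16-bar whole is a sentence.

sentence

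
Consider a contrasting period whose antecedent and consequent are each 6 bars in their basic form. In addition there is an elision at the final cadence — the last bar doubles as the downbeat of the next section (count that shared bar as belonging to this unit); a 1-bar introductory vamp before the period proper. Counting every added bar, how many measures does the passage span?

13 measures

Basic contrasting period: 6 + 6 = 12 bars.
12 (basic form) + 1 (introduction) = 13.
The elision shares a bar with the next section but does not change this unit's count.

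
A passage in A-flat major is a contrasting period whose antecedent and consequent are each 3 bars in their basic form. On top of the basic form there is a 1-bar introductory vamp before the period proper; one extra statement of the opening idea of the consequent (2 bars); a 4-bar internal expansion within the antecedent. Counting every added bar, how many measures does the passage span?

Basic contrasting period: 3 + 3 = 6 bars.
6 (basic form) + 1 (introduction) + 2 (extra statement) + 4 (internal expansion) = 13.

13 measures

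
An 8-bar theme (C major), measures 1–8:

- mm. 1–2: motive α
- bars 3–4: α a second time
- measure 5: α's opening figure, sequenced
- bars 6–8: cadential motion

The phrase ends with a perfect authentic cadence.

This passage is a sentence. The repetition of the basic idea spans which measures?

measures 3–4

The presentation of a sentence is the basic idea (bars 1–2) plus its repetition (measures 3–4); the repetition of the basic idea is therefore bars 3-4.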